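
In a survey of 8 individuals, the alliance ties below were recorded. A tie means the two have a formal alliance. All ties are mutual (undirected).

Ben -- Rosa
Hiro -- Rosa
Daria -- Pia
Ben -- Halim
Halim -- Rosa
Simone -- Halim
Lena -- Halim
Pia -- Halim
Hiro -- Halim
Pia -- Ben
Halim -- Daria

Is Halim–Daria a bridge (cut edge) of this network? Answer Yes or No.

Even without that edge, Halim still reaches Daria via Halim – Pia – Daria, so the network stays connected. Not a bridge.

No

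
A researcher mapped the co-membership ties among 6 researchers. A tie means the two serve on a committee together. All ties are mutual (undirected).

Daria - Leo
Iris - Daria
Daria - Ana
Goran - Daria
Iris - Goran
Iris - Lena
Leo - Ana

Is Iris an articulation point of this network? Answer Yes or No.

Removing Iris leaves {Lena} with no path to {Ana, Daria, Goran, and Leo}, so the network splits into 2 components. Iris is a cut vertex.

Yes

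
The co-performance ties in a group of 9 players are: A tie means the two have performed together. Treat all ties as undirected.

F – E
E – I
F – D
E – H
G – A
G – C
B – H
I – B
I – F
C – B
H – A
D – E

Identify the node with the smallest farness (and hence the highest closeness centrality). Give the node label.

H

Farness (sum of distances to all others) for each node — A:17, B:14, C:18, D:20, E:14, F:17, G:20, H:13, I:15.
The smallest farness is 13, for H, so H has the highest closeness.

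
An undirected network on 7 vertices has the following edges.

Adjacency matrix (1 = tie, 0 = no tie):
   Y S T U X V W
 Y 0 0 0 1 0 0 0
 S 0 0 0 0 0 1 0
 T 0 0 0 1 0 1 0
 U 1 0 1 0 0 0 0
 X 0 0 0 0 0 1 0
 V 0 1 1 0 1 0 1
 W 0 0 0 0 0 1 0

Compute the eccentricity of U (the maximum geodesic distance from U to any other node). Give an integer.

Distances from U: S:3, T:1, V:2, W:3, X:3, Y:1.
The largest is 3 (to S, X, and W), so the eccentricity of U is 3.

3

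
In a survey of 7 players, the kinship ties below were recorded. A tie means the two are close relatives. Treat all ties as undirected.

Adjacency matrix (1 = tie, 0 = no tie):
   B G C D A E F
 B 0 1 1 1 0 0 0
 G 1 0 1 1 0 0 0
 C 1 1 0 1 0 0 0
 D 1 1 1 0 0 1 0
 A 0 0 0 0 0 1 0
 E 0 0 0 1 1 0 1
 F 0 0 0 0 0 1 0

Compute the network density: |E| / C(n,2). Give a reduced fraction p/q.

3/7

There are 9 edges and 7 nodes, so the maximum possible is C(7,2) = 21.
Density = 9/21 = 3/7.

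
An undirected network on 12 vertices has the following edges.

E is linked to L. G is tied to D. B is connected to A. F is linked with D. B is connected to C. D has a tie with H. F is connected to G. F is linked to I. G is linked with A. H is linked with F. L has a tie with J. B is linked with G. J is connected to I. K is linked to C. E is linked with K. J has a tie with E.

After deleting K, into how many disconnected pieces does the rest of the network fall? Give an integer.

1

K's neighbors (C and E) remain reachable from one another through other ties, so the rest of the network stays in one piece.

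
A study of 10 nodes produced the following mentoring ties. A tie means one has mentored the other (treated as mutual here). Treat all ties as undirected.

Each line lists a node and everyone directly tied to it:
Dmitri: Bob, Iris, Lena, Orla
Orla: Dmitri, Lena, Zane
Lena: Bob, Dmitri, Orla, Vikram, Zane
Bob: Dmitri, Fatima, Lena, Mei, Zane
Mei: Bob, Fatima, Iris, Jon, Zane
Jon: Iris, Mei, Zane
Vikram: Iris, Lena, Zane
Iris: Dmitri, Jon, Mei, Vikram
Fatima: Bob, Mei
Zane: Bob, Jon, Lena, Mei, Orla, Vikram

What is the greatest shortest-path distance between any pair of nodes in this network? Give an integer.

3

Eccentricity of each node (its greatest distance to any other): Bob:2, Dmitri:2, Fatima:3, Iris:2, Jon:2, Lena:2, Mei:2, Orla:3, Vikram:3, Zane:2.
The maximum eccentricity is 3, realized for instance by the pair Orla–Fatima via Orla – Zane – Mei – Fatima. So the diameter is 3.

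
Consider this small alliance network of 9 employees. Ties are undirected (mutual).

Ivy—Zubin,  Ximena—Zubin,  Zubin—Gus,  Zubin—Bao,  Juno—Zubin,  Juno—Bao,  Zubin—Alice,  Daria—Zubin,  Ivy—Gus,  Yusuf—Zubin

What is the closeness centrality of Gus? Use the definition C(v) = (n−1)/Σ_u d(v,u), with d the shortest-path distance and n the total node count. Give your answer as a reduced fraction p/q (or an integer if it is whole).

Distances from Gus: Alice:2, Bao:2, Daria:2, Ivy:1, Juno:2, Ximena:2, Yusuf:2, Zubin:1. Sum = 14.
n = 9, so closeness = 8/14 = 4/7.

4/7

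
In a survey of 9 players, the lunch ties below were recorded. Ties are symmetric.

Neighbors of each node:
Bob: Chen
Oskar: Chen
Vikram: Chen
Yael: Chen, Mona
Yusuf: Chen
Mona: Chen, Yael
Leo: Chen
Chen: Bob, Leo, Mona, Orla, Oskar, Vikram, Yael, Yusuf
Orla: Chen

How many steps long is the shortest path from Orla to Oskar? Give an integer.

2

One shortest route is Orla – Chen – Oskar, which uses 2 edges, and Orla and Oskar are not directly tied, so nothing shorter exists. So d(Orla,Oskar) = 2.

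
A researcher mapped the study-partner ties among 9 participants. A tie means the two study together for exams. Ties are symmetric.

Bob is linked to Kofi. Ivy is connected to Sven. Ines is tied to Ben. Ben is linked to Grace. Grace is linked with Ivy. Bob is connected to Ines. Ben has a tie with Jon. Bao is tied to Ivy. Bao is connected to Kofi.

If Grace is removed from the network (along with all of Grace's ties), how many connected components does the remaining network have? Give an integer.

1

Grace's neighbors (Ben and Ivy) remain reachable from one another through other ties, so the rest of the network stays in one piece.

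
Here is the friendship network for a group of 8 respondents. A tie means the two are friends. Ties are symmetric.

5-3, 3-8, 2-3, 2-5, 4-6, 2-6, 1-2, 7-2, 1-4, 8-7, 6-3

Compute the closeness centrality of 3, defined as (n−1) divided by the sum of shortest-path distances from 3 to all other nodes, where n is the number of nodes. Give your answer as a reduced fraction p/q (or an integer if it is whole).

7/10

Distances from 3: 1:2, 2:1, 4:2, 5:1, 6:1, 7:2, 8:1. Sum = 10.
n = 8, so closeness = 7/10.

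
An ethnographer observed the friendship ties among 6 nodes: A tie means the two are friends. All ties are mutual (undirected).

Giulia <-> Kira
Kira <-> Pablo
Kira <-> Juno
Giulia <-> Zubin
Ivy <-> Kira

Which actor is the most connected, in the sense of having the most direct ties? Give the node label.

Degrees — Giulia:2, Ivy:1, Juno:1, Kira:4, Pablo:1, Zubin:1.
The maximum is 4, attained only by Kira.

Kira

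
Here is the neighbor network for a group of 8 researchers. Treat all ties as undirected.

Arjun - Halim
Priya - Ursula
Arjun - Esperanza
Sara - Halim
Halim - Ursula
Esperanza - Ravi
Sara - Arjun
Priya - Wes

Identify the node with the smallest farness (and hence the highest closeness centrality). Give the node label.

Halim

Farness (sum of distances to all others) for each node — Arjun:14, Esperanza:18, Halim:13, Priya:19, Ravi:24, Sara:16, Ursula:15, Wes:25.
The smallest farness is 13, for Halim, so Halim has the highest closeness.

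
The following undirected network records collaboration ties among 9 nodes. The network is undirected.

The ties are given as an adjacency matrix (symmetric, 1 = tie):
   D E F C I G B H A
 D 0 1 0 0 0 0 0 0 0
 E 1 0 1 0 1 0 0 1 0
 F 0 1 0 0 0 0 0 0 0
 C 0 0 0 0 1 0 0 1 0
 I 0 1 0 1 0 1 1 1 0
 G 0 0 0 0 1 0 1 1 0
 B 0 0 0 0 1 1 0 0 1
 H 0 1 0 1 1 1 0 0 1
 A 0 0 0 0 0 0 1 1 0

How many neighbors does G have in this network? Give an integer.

3

G is directly tied to B, H, and I. That is 3 neighbors, so the degree of G is 3.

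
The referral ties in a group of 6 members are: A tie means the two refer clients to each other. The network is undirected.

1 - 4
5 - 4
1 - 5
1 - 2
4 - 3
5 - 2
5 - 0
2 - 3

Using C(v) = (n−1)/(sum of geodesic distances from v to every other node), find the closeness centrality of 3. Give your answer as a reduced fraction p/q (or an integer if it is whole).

Distances from 3: 0:3, 1:2, 2:1, 4:1, 5:2. Sum = 9.
n = 6, so closeness = 5/9.

5/9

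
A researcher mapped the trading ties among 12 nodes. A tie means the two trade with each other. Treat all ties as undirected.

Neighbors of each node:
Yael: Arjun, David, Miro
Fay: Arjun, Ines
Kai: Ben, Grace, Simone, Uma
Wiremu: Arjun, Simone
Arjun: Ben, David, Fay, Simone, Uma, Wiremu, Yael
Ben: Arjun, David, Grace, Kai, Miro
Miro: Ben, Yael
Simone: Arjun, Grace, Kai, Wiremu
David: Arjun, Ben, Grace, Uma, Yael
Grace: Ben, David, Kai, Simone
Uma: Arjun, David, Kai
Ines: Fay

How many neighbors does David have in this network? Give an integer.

5

David is directly tied to Arjun, Ben, Grace, Uma, and Yael. That is 5 neighbors, so the degree of David is 5.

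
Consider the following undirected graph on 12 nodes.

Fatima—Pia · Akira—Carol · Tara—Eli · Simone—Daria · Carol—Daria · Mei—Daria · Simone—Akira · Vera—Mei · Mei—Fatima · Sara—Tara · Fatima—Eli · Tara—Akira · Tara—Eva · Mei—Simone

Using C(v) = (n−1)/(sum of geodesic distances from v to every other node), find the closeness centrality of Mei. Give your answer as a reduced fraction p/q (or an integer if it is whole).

Distances from Mei: Akira:2, Carol:2, Daria:1, Eli:2, Eva:4, Fatima:1, Pia:2, Sara:4, Simone:1, Tara:3, Vera:1. Sum = 23.
n = 12, so closeness = 11/23.

11/23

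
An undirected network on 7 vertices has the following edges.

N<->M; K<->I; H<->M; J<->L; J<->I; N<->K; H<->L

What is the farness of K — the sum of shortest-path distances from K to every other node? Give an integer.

12

Distances from K: H:3, I:1, J:2, L:3, M:2, N:1.
Sum = 3 + 1 + 2 + 3 + 2 + 1 = 12.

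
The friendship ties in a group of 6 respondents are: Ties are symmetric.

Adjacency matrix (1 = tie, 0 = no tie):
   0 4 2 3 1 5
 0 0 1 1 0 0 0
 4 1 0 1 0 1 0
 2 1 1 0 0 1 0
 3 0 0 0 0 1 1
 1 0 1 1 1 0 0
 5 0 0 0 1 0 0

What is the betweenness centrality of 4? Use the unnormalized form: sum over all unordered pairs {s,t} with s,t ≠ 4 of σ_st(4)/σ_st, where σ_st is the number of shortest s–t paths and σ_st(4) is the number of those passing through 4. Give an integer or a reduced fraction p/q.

3/2

Pairs whose geodesics pass through 4 — 0–3: 1/2; 0–1: 1/2; 0–5: 1/2.
All other pairs contribute 0.
Summing the contributions gives betweenness(4) = 3/2.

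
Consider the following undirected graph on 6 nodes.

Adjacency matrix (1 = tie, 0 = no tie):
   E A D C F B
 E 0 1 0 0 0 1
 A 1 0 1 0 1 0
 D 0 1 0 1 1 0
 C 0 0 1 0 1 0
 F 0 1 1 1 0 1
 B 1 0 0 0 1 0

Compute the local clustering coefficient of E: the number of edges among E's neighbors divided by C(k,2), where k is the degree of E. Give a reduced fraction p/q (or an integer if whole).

E's neighbors: A and B (k = 2).
Possible neighbor pairs: C(2,2) = 1. Edges among them: none → e = 0.
Clustering(E) = 0/1.

0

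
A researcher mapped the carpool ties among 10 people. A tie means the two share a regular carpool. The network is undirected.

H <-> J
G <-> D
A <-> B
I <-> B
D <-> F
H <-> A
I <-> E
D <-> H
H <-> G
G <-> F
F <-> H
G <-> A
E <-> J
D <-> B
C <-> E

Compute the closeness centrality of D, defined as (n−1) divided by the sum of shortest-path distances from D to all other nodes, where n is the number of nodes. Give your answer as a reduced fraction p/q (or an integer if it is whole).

9/17

Distances from D: A:2, B:1, C:4, E:3, F:1, G:1, H:1, I:2, J:2. Sum = 17.
n = 10, so closeness = 9/17.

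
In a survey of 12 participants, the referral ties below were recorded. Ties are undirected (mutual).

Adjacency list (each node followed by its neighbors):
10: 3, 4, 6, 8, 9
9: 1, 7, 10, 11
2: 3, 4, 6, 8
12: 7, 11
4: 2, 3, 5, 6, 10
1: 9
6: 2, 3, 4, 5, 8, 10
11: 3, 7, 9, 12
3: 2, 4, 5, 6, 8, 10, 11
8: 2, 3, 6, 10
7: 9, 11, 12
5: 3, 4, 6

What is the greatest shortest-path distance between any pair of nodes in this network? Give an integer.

Eccentricity of each node (its greatest distance to any other): 1:4, 2:4, 3:3, 4:3, 5:4, 6:3, 7:3, 8:3, 9:3, 10:3, 11:2, 12:3.
The maximum eccentricity is 4, realized for instance by the pair 1–5 via 1 – 9 – 10 – 4 – 5. So the diameter is 4.

4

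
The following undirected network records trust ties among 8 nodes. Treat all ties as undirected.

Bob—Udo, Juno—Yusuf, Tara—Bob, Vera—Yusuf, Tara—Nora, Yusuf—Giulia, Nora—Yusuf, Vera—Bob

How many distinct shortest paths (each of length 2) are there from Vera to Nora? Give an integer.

The shortest distance is 2, and the only length-2 path is Vera–Yusuf–Nora. So there is exactly 1 shortest path.

1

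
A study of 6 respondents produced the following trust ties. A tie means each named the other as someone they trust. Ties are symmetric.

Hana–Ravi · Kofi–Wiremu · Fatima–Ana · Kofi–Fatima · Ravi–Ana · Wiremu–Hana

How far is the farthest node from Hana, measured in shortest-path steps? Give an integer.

Distances from Hana: Ana:2, Fatima:3, Kofi:2, Ravi:1, Wiremu:1.
The largest is 3 (to Fatima), so the eccentricity of Hana is 3.

3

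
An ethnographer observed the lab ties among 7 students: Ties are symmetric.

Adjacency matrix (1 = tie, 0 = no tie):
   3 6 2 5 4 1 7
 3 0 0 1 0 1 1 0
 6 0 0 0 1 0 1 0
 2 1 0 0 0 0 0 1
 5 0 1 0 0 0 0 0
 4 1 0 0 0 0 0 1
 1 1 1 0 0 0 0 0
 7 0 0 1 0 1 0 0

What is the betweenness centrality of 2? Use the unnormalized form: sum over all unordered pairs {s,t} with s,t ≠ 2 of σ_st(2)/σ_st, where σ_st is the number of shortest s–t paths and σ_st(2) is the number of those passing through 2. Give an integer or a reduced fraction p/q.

2

Pairs whose geodesics pass through 2 — 3–7: 1/2; 6–7: 1/2; 5–7: 1/2; 1–7: 1/2.
All other pairs contribute 0.
Summing the contributions gives betweenness(2) = 2.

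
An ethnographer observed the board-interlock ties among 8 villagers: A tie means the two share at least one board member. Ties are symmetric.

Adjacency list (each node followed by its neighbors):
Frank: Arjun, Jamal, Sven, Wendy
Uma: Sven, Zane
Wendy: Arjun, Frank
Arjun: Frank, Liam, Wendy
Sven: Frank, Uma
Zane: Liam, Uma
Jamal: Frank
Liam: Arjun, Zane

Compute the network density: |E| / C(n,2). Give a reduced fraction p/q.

9/28

There are 9 edges and 8 nodes, so the maximum possible is C(8,2) = 28.
Density = 9/28.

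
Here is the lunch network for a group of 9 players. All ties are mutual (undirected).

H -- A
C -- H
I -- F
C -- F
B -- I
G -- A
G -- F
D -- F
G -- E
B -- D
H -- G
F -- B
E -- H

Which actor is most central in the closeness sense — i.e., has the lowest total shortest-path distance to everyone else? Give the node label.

F

Farness (sum of distances to all others) for each node — A:17, B:16, C:14, D:17, E:17, F:11, G:12, H:15, I:17.
The smallest farness is 11, for F, so F has the highest closeness.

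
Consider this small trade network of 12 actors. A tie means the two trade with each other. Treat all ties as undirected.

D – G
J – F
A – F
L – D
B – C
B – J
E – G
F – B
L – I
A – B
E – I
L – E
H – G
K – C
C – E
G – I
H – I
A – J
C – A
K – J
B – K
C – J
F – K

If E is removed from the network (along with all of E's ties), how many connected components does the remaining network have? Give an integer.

2

Without E, the remaining ties split the others into: {D, G, H, I, L}; {A, B, C, F, J, K}.
That's 2 separate components.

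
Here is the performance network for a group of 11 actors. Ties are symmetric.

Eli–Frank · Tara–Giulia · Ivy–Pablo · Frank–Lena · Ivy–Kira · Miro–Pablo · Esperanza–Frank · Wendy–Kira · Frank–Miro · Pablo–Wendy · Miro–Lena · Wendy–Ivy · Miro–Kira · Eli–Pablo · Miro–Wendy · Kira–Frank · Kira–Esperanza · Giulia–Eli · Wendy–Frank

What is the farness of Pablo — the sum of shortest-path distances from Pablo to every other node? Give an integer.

Distances from Pablo: Eli:1, Esperanza:3, Frank:2, Giulia:2, Ivy:1, Kira:2, Lena:2, Miro:1, Tara:3, Wendy:1.
Sum = 1 + 3 + 2 + 2 + 1 + 2 + 2 + 1 + 3 + 1 = 18.

18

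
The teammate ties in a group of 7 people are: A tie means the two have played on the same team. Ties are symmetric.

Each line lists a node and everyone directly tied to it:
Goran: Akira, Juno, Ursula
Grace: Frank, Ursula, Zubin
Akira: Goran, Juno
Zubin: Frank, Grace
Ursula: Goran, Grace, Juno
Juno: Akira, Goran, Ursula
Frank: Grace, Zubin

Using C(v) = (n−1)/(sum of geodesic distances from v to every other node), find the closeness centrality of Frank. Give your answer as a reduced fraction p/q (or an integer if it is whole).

3/7

Distances from Frank: Akira:4, Goran:3, Grace:1, Juno:3, Ursula:2, Zubin:1. Sum = 14.
n = 7, so closeness = 6/14 = 3/7.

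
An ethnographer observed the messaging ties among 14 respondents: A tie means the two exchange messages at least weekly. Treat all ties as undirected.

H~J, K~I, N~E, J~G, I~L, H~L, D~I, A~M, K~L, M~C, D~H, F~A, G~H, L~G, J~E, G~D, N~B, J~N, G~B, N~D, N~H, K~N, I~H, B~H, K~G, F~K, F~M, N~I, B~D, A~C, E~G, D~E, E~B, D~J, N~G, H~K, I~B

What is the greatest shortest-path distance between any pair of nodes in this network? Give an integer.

Eccentricity of each node (its greatest distance to any other): A:4, B:5, C:5, D:5, E:5, F:3, G:4, H:4, I:4, J:5, K:3, L:4, M:4, N:4.
The maximum eccentricity is 5, realized for instance by the pair C–D via C – A – F – K – H – D. So the diameter is 5.

5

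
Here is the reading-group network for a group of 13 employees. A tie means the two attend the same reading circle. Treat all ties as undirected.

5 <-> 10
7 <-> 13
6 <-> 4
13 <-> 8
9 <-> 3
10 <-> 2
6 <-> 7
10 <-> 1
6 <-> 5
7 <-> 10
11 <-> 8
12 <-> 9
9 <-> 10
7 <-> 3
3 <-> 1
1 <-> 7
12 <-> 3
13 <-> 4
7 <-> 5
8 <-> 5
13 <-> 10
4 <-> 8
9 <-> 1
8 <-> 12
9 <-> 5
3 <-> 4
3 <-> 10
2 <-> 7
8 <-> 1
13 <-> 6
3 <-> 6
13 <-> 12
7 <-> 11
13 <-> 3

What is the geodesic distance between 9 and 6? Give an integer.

2

One shortest route is 9 – 5 – 6, which uses 2 edges, and 9 and 6 are not directly tied, so nothing shorter exists. So d(9,6) = 2.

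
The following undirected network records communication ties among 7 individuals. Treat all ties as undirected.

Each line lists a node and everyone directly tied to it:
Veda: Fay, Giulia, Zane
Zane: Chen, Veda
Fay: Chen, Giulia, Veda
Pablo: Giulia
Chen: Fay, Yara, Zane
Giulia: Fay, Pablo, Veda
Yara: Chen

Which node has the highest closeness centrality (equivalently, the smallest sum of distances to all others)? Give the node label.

Fay

Farness (sum of distances to all others) for each node — Chen:10, Fay:9, Giulia:10, Pablo:15, Veda:10, Yara:15, Zane:11.
The smallest farness is 9, for Fay, so Fay has the highest closeness.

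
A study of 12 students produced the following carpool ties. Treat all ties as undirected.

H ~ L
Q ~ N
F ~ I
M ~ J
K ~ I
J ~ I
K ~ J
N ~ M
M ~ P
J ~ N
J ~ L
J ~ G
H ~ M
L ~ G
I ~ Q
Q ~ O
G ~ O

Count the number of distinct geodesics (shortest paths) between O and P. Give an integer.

The shortest distance is 4. The length-4 paths are: O–Q–N–M–P; O–G–J–M–P.
That gives 2 distinct shortest paths.

2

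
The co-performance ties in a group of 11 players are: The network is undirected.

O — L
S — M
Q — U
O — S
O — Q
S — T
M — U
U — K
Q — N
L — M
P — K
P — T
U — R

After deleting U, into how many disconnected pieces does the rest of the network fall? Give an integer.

Without U, the remaining ties split the others into: {K, L, M, N, O, P, Q, S, T}; {R}.
That's 2 separate components.

2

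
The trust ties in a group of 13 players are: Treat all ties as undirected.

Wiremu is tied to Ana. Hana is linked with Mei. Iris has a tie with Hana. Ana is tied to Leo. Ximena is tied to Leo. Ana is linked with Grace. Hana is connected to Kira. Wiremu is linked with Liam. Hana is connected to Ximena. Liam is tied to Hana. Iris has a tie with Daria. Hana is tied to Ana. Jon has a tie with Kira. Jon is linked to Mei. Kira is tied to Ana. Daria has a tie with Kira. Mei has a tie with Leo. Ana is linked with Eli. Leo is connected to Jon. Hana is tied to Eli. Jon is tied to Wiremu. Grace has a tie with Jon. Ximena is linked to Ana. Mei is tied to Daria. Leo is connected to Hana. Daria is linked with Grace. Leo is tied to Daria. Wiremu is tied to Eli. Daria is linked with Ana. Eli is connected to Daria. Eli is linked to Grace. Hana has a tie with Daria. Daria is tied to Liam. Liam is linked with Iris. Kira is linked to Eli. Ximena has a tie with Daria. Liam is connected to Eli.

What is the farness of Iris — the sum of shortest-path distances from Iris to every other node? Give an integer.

Distances from Iris: Ana:2, Daria:1, Eli:2, Grace:2, Hana:1, Jon:3, Kira:2, Leo:2, Liam:1, Mei:2, Wiremu:2, Ximena:2.
Sum = 2 + 1 + 2 + 2 + 1 + 3 + 2 + 2 + 1 + 2 + 2 + 2 = 22.

22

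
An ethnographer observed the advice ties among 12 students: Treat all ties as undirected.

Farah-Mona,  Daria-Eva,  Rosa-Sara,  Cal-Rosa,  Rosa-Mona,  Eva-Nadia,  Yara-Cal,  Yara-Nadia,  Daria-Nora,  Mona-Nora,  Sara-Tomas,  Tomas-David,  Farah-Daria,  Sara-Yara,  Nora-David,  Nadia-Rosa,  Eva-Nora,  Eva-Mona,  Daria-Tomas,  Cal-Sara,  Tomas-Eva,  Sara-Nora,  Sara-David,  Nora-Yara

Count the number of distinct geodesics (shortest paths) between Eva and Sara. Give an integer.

The shortest distance is 2. The length-2 paths are: Eva–Tomas–Sara; Eva–Nora–Sara.
That gives 2 distinct shortest paths.

2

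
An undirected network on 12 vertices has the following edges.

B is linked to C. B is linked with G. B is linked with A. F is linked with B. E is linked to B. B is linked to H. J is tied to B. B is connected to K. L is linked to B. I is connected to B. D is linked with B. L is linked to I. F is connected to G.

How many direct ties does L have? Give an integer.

2

L is directly tied to B and I. That is 2 neighbors, so the degree of L is 2.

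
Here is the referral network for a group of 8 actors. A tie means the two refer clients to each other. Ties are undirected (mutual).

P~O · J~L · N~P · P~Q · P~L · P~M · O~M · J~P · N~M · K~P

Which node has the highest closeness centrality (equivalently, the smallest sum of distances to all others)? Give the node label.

P

Farness (sum of distances to all others) for each node — J:12, K:13, L:12, M:11, N:12, O:12, P:7, Q:13.
The smallest farness is 7, for P, so P has the highest closeness.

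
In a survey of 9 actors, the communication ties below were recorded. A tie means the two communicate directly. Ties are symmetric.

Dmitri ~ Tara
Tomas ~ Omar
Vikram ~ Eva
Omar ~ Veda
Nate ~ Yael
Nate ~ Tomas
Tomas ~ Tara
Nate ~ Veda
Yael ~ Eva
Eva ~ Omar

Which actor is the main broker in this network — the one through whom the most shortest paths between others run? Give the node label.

Unnormalized betweenness of each node: Dmitri:0, Eva:8, Nate:11/2, Omar:19/2, Tara:7, Tomas:25/2, Veda:1/2, Vikram:0, Yael:2.
Tomas has the largest value, 25/2, making it the main broker — the node through which the most shortest paths run.

Tomas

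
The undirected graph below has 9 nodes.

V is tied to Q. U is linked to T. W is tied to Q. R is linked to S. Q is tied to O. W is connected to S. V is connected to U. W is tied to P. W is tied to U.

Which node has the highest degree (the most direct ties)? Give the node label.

Degrees — O:1, P:1, Q:3, R:1, S:2, T:1, U:3, V:2, W:4.
The maximum is 4, attained only by W.

W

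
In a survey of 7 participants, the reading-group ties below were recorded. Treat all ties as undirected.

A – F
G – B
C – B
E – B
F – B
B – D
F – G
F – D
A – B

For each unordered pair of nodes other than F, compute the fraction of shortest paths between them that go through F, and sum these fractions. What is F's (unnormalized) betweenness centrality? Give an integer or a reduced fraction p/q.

Pairs whose geodesics pass through F — G–D: 1/2; G–A: 1/2; D–A: 1/2.
All other pairs contribute 0.
Summing the contributions gives betweenness(F) = 3/2.

3/2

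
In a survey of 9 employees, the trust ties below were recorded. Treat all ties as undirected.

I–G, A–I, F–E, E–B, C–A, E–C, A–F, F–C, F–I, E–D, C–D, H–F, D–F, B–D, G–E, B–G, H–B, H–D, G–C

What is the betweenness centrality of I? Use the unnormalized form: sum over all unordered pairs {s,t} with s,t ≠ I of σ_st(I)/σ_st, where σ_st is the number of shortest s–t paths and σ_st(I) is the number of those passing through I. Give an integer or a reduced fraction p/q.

Pairs whose geodesics pass through I — A–B: 1/7; A–G: 1/2; F–G: 1/3.
All other pairs contribute 0.
Summing the contributions gives betweenness(I) = 41/42.

41/42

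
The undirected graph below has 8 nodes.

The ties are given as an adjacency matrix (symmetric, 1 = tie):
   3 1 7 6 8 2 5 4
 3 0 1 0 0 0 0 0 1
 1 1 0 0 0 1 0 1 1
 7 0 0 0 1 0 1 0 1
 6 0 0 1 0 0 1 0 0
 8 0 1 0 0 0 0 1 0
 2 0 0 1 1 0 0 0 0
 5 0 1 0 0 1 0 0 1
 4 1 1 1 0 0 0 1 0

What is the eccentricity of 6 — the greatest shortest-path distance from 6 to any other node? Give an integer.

4

Distances from 6: 1:3, 2:1, 3:3, 4:2, 5:3, 7:1, 8:4.
The largest is 4 (to 8), so the eccentricity of 6 is 4.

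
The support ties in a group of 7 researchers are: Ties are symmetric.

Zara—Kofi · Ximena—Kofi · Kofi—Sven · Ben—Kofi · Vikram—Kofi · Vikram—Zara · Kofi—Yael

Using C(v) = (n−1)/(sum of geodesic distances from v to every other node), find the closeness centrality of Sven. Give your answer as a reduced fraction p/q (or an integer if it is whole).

6/11

Distances from Sven: Ben:2, Kofi:1, Vikram:2, Ximena:2, Yael:2, Zara:2. Sum = 11.
n = 7, so closeness = 6/11.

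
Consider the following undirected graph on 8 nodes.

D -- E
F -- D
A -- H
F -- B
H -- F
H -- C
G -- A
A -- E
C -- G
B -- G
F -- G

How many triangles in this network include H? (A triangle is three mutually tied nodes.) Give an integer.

0

H's neighbors are A, C, and F, but none of them are tied to each other, so no triangle contains H.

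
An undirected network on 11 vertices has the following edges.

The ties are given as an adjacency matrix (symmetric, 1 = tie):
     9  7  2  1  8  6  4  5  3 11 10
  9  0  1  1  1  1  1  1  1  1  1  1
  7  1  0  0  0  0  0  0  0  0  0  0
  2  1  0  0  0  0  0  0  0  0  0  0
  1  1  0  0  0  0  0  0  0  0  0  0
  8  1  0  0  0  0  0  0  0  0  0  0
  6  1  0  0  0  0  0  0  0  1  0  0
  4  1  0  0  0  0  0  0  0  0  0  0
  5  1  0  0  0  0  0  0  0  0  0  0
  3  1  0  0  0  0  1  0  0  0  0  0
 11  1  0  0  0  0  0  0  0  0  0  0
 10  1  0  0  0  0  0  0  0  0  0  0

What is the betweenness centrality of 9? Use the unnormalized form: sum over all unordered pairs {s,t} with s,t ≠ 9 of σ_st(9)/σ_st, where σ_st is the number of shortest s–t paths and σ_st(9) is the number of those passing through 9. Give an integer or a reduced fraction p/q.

44

Pairs whose geodesics pass through 9 — 7–2: 1; 7–1: 1; 7–8: 1; 7–6: 1; 7–4: 1; 7–5: 1; 7–3: 1; 7–11: 1; 7–10: 1; 2–1: 1; 2–8: 1; 2–6: 1; 2–4: 1; 2–5: 1 … (+30 more pairs).
All other pairs contribute 0.
Summing the contributions gives betweenness(9) = 44.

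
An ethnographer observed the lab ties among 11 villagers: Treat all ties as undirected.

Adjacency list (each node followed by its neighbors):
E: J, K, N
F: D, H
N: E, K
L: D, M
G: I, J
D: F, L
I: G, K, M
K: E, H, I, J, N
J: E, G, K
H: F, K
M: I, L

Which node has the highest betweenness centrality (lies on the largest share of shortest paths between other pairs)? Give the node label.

K

Unnormalized betweenness of each node: D:3, E:5/6, F:6, G:3/2, H:10, I:83/6, J:19/6, K:68/3, L:4, M:8, N:0.
K has the largest value, 68/3, making it the main broker — the node through which the most shortest paths run.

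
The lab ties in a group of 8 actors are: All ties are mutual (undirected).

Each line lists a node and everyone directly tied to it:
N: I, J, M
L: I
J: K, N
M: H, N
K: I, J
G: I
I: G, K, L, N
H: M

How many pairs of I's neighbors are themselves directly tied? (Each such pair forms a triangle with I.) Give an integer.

I's neighbors are G, K, L, and N, but none of them are tied to each other, so no triangle contains I.

0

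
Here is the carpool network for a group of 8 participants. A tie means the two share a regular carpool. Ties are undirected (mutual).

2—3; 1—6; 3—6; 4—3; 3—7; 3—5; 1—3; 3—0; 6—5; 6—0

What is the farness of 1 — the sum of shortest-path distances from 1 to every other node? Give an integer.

12

Distances from 1: 0:2, 2:2, 3:1, 4:2, 5:2, 6:1, 7:2.
Sum = 2 + 2 + 1 + 2 + 2 + 1 + 2 = 12.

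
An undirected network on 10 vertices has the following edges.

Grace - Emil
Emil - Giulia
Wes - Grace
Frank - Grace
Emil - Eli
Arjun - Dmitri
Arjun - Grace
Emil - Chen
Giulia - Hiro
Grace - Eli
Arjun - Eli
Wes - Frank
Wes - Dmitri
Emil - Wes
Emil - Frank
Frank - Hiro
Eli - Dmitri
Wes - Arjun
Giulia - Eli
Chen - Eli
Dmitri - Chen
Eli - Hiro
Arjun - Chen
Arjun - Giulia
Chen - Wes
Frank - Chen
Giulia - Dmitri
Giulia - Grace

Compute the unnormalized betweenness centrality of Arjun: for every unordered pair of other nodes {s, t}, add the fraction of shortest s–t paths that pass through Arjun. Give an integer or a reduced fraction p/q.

Pairs whose geodesics pass through Arjun — Giulia–Wes: 1/4; Giulia–Chen: 1/4; Grace–Chen: 1/5; Grace–Dmitri: 1/4; Wes–Eli: 1/5.
All other pairs contribute 0.
Summing the contributions gives betweenness(Arjun) = 23/20.

23/20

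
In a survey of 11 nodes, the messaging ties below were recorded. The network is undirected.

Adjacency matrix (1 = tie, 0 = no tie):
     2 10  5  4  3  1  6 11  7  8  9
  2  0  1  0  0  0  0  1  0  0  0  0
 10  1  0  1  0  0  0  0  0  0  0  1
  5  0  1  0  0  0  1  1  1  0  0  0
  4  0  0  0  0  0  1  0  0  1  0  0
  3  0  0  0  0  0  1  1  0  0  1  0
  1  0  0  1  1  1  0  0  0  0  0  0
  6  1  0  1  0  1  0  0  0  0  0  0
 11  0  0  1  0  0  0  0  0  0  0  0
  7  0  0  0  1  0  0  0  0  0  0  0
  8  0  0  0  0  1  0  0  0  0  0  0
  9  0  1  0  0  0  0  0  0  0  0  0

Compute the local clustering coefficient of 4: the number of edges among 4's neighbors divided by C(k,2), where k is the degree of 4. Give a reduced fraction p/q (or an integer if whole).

4's neighbors: 1 and 7 (k = 2).
Possible neighbor pairs: C(2,2) = 1. Edges among them: none → e = 0.
Clustering(4) = 0/1.

0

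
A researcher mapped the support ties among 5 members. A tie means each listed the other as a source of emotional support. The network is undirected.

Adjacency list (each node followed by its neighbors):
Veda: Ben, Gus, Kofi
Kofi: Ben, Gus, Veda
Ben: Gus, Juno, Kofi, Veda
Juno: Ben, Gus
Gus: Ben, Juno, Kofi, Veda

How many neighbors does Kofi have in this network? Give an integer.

3

Kofi is directly tied to Ben, Gus, and Veda. That is 3 neighbors, so the degree of Kofi is 3.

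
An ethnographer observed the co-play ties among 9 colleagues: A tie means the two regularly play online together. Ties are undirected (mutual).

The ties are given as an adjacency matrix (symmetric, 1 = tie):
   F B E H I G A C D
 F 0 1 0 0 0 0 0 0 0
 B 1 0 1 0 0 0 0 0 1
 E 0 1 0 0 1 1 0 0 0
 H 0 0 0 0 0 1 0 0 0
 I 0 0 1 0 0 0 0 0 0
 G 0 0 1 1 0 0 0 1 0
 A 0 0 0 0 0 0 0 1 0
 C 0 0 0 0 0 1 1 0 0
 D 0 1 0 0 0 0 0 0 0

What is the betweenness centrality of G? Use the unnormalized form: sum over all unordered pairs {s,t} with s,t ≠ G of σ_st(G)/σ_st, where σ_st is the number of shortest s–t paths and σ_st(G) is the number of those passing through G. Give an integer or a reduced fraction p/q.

17

Pairs whose geodesics pass through G — F–H: 1; F–A: 1; F–C: 1; B–H: 1; B–A: 1; B–C: 1; E–H: 1; E–A: 1; E–C: 1; H–I: 1; H–A: 1; H–C: 1; H–D: 1; I–A: 1 … (+3 more pairs).
All other pairs contribute 0.
Summing the contributions gives betweenness(G) = 17.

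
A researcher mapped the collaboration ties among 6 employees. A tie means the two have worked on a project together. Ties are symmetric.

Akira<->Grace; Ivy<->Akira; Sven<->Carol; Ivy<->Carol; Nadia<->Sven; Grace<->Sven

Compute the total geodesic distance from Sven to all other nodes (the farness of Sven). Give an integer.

Distances from Sven: Akira:2, Carol:1, Grace:1, Ivy:2, Nadia:1.
Sum = 2 + 1 + 1 + 2 + 1 = 7.

7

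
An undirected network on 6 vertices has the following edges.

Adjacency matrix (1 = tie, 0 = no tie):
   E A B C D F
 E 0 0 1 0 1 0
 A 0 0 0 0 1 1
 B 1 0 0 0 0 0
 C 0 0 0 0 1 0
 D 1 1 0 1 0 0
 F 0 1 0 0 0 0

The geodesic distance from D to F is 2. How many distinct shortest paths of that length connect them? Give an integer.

The shortest distance is 2, and the only length-2 path is D–A–F. So there is exactly 1 shortest path.

1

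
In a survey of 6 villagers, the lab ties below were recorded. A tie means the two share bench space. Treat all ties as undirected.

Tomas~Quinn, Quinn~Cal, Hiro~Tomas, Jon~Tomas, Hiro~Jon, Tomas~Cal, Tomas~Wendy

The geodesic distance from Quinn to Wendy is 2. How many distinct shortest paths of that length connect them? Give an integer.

The shortest distance is 2, and the only length-2 path is Quinn–Tomas–Wendy. So there is exactly 1 shortest path.

1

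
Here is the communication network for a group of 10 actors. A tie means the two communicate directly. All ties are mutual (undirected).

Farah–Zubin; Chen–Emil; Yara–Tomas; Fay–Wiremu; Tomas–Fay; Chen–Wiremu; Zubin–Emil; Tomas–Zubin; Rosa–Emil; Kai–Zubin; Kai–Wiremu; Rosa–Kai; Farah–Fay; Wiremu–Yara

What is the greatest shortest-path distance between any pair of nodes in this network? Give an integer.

3

Eccentricity of each node (its greatest distance to any other): Chen:3, Emil:3, Farah:3, Fay:3, Kai:2, Rosa:3, Tomas:3, Wiremu:2, Yara:3, Zubin:2.
The maximum eccentricity is 3, realized for instance by the pair Yara–Farah via Yara – Wiremu – Fay – Farah. So the diameter is 3.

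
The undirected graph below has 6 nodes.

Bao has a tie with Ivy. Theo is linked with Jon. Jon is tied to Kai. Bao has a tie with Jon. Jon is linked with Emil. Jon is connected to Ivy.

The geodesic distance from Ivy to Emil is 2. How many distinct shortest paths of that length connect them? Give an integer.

1

The shortest distance is 2, and the only length-2 path is Ivy–Jon–Emil. So there is exactly 1 shortest path.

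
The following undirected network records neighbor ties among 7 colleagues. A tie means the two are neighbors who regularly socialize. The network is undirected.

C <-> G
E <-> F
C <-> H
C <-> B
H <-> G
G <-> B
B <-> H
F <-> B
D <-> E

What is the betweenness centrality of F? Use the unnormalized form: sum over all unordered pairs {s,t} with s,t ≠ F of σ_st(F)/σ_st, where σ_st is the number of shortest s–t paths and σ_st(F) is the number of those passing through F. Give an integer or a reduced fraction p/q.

8

Pairs whose geodesics pass through F — B–E: 1; B–D: 1; G–E: 1; G–D: 1; C–E: 1; C–D: 1; H–E: 1; H–D: 1.
All other pairs contribute 0.
Summing the contributions gives betweenness(F) = 8.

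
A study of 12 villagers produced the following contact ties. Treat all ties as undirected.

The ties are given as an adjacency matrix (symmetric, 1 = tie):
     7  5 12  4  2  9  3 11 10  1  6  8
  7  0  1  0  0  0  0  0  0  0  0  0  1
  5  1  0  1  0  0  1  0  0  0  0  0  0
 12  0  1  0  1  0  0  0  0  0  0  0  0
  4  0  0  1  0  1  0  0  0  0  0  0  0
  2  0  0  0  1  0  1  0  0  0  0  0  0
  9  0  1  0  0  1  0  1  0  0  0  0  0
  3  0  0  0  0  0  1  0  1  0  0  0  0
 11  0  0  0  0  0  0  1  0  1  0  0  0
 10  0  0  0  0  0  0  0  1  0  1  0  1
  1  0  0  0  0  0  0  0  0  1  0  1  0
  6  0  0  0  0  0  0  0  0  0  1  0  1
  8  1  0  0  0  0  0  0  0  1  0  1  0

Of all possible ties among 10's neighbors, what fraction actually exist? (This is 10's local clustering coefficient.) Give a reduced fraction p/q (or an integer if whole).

0

10's neighbors: 1, 8, and 11 (k = 3).
Possible neighbor pairs: C(3,2) = 3. Edges among them: none → e = 0.
Clustering(10) = 0/3 = 0.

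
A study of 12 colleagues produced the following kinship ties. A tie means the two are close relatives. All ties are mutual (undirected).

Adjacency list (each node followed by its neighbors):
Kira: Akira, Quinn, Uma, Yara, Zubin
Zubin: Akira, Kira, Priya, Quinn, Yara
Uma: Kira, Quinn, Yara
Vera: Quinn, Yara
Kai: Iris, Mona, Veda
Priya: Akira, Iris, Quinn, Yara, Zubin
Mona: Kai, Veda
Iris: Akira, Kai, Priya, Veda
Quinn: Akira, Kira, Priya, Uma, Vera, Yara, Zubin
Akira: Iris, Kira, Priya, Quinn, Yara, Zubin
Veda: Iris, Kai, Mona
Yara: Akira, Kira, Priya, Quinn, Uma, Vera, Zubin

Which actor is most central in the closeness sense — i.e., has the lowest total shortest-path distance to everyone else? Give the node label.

Farness (sum of distances to all others) for each node — Akira:17, Iris:20, Kai:27, Kira:21, Mona:36, Priya:18, Quinn:19, Uma:27, Veda:27, Vera:28, Yara:19, Zubin:21.
The smallest farness is 17, for Akira, so Akira has the highest closeness.

Akira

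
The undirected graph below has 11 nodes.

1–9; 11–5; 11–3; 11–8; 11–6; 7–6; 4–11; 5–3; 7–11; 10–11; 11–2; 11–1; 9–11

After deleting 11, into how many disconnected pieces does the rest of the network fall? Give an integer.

Without 11, the remaining ties split the others into: {1, 9}; {10}; {3, 5}; {2}; {6, 7}; {8}; {4}.
That's 7 separate components.

7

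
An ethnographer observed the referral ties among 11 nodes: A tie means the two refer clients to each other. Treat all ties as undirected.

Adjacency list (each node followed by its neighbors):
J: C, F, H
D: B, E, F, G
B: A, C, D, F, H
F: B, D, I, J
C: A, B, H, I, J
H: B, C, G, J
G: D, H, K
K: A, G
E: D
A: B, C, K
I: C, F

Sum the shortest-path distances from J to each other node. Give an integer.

19

Distances from J: A:2, B:2, C:1, D:2, E:3, F:1, G:2, H:1, I:2, K:3.
Sum = 2 + 2 + 1 + 2 + 3 + 1 + 2 + 1 + 2 + 3 = 19.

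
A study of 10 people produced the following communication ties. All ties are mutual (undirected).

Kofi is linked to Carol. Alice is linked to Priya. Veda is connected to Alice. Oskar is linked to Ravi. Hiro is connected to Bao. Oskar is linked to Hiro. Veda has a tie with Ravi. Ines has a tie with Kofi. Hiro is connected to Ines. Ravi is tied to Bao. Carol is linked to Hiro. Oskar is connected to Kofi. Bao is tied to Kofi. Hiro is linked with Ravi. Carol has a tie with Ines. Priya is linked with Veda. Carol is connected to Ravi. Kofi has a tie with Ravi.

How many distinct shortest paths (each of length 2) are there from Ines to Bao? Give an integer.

The shortest distance is 2. The length-2 paths are: Ines–Kofi–Bao; Ines–Hiro–Bao.
That gives 2 distinct shortest paths.

2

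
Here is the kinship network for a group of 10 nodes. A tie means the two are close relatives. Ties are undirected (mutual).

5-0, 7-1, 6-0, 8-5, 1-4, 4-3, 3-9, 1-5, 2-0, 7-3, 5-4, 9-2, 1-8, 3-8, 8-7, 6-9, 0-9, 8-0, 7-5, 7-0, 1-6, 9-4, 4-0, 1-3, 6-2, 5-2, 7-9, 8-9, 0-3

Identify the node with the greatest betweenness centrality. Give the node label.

0

Unnormalized betweenness of each node: 0:119/30, 1:34/15, 2:8/15, 3:23/30, 4:23/30, 5:31/15, 6:13/15, 7:23/30, 8:23/30, 9:97/30.
0 has the largest value, 119/30, making it the main broker — the node through which the most shortest paths run.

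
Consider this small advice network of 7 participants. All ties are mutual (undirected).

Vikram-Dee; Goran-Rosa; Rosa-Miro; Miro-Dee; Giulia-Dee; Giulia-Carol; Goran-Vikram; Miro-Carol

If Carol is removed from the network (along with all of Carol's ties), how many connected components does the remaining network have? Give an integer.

1

Carol's neighbors (Giulia and Miro) remain reachable from one another through other ties, so the rest of the network stays in one piece.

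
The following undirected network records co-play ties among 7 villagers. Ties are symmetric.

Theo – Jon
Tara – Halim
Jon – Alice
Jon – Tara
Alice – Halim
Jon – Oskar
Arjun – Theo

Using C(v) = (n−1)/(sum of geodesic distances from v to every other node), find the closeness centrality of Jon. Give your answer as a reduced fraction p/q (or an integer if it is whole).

Distances from Jon: Alice:1, Arjun:2, Halim:2, Oskar:1, Tara:1, Theo:1. Sum = 8.
n = 7, so closeness = 6/8 = 3/4.

3/4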